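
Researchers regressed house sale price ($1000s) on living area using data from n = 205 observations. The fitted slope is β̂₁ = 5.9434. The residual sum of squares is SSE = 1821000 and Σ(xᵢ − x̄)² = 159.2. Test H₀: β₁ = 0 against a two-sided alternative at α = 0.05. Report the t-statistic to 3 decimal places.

MSE = SSE/(n − 2) = 1821000/203 = 8970.44.
SE(β̂₁) = √(MSE/Sₓₓ) = √(8970.44/159.2) = 7.50646.
t = 5.9434 / 7.50646 = 0.792.
df = n − 2 = 203.
Two-sided p ≈ 0.4294, which is ≥ 0.05, so fail to reject H₀.
The data do not give significant evidence of an association between living area and house sale price.

t = 0.792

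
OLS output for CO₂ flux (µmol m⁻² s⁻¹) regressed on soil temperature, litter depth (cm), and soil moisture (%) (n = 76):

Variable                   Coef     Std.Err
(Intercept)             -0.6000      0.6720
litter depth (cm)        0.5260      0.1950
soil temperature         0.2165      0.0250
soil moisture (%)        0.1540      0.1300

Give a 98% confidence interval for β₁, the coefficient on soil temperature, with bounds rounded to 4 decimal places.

Read off: b = 0.2165, SE = 0.0250 for soil temperature.
df = n − k − 1 = 76 − 3 − 1 = 72.
t* = t_{0.01, 72} = 2.379262.
Margin = t* × SE = 2.379262 × 0.0250 = 0.059482.
CI: 0.2165 ± 0.059482 → (0.1570, 0.2760).

(0.1570, 0.2760)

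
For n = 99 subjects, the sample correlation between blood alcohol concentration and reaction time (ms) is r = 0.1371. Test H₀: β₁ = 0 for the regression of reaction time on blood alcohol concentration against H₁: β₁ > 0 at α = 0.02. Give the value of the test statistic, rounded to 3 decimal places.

t = r·√(n − 2)/√(1 − r²) = 0.1371·√97/√0.981204 = 1.363.
df = n − 2 = 97.
One-sided p ≈ 0.0880, which is ≥ 0.02, so fail to reject H₀.
The data do not give significant evidence of a linear association between blood alcohol concentration and reaction time.

t = 1.363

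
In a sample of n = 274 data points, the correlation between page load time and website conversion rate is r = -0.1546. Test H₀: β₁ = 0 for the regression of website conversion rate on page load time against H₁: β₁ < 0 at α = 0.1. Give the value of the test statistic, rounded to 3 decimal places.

t = -2.581

t = r·√(n − 2)/√(1 − r²) = -0.1546·√272/√0.976099 = -2.581.
df = n − 2 = 272.
One-sided p ≈ 0.0052, which is < 0.1, so reject H₀.
There is evidence of a linear association between page load time and website conversion rate.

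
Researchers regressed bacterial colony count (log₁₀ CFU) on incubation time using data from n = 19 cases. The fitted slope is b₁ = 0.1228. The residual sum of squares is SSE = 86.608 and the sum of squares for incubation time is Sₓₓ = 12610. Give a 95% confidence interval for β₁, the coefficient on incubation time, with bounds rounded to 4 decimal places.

MSE = SSE/(n − 2) = 86.608/17 = 5.09459.
SE(b₁) = √(MSE/Sₓₓ) = √(5.09459/12610) = 0.0201.
df = n − 2 = 17.
t* = t_{0.025, 17} = 2.109816.
Margin = t* × SE = 2.109816 × 0.0201 = 0.042407.
CI: 0.1228 ± 0.042407 → (0.0804, 0.1652).
With 95% confidence, each one-unit increase in incubation time is associated with a change of between 0.0804 and 0.1652 log₁₀ CFU in bacterial colony count.

(0.0804, 0.1652)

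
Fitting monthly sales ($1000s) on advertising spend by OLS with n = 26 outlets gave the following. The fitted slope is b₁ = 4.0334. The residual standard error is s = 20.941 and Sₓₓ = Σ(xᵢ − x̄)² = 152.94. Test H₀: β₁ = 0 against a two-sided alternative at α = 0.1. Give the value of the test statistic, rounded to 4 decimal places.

SE(b₁) = s/√Sₓₓ = 20.941/√152.94 = 1.69331.
t = 4.0334 / 1.69331 = 2.3820.
df = n − 2 = 24.
Two-sided p ≈ 0.0255, which is < 0.1, so reject H₀.
There is evidence that advertising spend is associated with monthly sales.

t = 2.3820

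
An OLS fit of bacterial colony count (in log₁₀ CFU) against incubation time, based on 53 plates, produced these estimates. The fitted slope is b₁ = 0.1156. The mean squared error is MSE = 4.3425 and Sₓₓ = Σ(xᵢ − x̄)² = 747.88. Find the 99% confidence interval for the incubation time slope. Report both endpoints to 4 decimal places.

SE(b₁) = √(MSE/Sₓₓ) = √(4.3425/747.88) = 0.0761998.
df = n − 2 = 51.
t* = t_{0.005, 51} = 2.675722.
Margin = t* × SE = 2.675722 × 0.0761998 = 0.203890.
CI: 0.1156 ± 0.203890 → (-0.0883, 0.3195).
With 99% confidence, each one-unit increase in incubation time is associated with a change of between -0.0883 and 0.3195 log₁₀ CFU in bacterial colony count.

(-0.0883, 0.3195)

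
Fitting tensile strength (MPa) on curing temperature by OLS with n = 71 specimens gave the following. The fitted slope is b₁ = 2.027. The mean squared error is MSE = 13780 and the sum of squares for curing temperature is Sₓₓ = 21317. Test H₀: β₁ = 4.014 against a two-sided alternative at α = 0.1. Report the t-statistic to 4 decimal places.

SE(b₁) = √(MSE/Sₓₓ) = √(13780/21317) = 0.80401.
t = (2.027 − 4.014) / 0.80401 = -2.4714.
df = n − 2 = 69.
Two-sided p ≈ 0.0159, which is < 0.1, so reject H₀.
There is evidence that the true slope on curing temperature differs from 4.014 MPa per unit.

t = -2.4714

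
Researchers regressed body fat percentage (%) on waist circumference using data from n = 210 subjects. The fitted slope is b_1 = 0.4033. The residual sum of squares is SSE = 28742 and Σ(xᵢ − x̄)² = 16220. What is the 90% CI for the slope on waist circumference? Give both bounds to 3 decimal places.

MSE = SSE/(n − 2) = 28742/208 = 138.183.
SE(b_1) = √(MSE/Sₓₓ) = √(138.183/16220) = 0.0922999.
df = n − 2 = 208.
t* = t_{0.05, 208} = 1.652212.
Margin = t* × SE = 1.652212 × 0.0922999 = 0.15250.
CI: 0.4033 ± 0.15250 → (0.251, 0.556).
With 90% confidence, each one-unit increase in waist circumference is associated with a change of between 0.251 and 0.556 % in body fat percentage.

(0.251, 0.556)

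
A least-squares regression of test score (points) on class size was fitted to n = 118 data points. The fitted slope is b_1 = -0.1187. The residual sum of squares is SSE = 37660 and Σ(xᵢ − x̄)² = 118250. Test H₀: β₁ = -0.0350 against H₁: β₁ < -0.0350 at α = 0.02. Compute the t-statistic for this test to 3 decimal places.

MSE = SSE/(n − 2) = 37660/116 = 324.655.
SE(b_1) = √(MSE/Sₓₓ) = √(324.655/118250) = 0.0523975.
t = (-0.1187 − (-0.0350)) / 0.0523975 = -1.597.
df = n − 2 = 116.
One-sided p ≈ 0.0564, which is ≥ 0.02, so fail to reject H₀.
The data do not give significant evidence that the true slope on class size is below -0.0350 points per unit.

t = -1.597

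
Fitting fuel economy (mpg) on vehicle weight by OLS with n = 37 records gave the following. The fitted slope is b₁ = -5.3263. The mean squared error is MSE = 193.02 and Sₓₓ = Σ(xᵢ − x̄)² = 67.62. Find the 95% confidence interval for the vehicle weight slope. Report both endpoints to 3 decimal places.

(-8.756, -1.896)

SE(b₁) = √(MSE/Sₓₓ) = √(193.02/67.62) = 1.68952.
df = n − 2 = 35.
t* = t_{0.025, 35} = 2.030108.
Margin = t* × SE = 2.030108 × 1.68952 = 3.42991.
CI: -5.3263 ± 3.42991 → (-8.756, -1.896).
With 95% confidence, each one-unit increase in vehicle weight is associated with a change of between -8.756 and -1.896 mpg in fuel economy.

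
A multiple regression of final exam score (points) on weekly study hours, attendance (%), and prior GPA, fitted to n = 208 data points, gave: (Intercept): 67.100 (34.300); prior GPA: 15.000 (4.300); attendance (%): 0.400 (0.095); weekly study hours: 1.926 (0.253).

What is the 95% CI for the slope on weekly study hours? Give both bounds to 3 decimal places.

(1.427, 2.425)

Read off: b = 1.926, SE = 0.253 for weekly study hours.
df = n − k − 1 = 208 − 3 − 1 = 204.
t* = t_{0.025, 204} = 1.971661.
Margin = t* × SE = 1.971661 × 0.253 = 0.49883.
CI: 1.926 ± 0.49883 → (1.427, 2.425).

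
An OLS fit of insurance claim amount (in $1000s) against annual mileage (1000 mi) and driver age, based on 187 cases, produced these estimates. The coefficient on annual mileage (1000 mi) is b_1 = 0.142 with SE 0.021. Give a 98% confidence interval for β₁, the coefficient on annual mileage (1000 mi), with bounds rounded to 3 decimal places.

df = n − k − 1 = 187 − 2 − 1 = 184.
t* = t_{0.01, 184} = 2.346785.
Margin = t* × SE = 2.346785 × 0.021 = 0.04928.
CI: 0.142 ± 0.04928 → (0.093, 0.191).
With 98% confidence, each one-unit increase in annual mileage (1000 mi) is associated with a change of between 0.093 and 0.191 $1000s in insurance claim amount, holding the other predictors fixed.

(0.093, 0.191)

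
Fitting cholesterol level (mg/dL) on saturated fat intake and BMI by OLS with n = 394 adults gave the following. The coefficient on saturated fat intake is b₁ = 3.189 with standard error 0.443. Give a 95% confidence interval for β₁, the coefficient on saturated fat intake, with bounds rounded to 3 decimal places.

(2.318, 4.060)

df = n − k − 1 = 394 − 2 − 1 = 391.
t* = t_{0.025, 391} = 1.96605.
Margin = t* × SE = 1.96605 × 0.443 = 0.87096.
CI: 3.189 ± 0.87096 → (2.318, 4.060).
With 95% confidence, each one-unit increase in saturated fat intake is associated with a change of between 2.318 and 4.060 mg/dL in cholesterol level, holding the other predictors fixed.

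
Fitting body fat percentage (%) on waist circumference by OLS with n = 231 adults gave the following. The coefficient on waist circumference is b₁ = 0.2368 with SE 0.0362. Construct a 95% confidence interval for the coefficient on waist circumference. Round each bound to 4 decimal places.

df = n − 2 = 231 − 2 = 229.
t* = t_{0.025, 229} = 1.970377.
Margin = t* × SE = 1.970377 × 0.0362 = 0.071328.
CI: 0.2368 ± 0.071328 → (0.1655, 0.3081).
With 95% confidence, each one-unit increase in waist circumference is associated with a change of between 0.1655 and 0.3081 % in body fat percentage.

(0.1655, 0.3081)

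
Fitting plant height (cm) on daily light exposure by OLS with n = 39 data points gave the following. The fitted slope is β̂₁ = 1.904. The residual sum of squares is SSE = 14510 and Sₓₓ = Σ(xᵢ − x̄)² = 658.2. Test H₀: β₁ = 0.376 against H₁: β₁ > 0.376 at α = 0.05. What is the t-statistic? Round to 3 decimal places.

t = 1.980

MSE = SSE/(n − 2) = 14510/37 = 392.162.
SE(β̂₁) = √(MSE/Sₓₓ) = √(392.162/658.2) = 0.771887.
t = (1.904 − 0.376) / 0.771887 = 1.980.
df = n − 2 = 37.
One-sided p ≈ 0.0276, which is < 0.05, so reject H₀.
There is evidence that the true slope on daily light exposure exceeds 0.376 cm per unit.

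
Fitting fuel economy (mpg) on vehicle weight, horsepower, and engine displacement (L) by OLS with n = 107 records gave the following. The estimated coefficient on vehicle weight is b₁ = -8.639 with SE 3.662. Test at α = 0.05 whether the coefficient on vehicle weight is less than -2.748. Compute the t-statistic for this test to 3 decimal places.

H₀: β₁ = -2.748 vs H₁: β₁ < -2.748.
t = (b₁ − β₁⁰)/SE = (-8.639 − (-2.748)) / 3.662 = -1.609.
df = n − k − 1 = 107 − 3 − 1 = 103.
One-sided p ≈ 0.0554, which is ≥ 0.05, so fail to reject H₀.
The data do not give significant evidence that the true slope on vehicle weight is below -2.748 mpg per unit, holding the other predictors fixed.

t = -1.609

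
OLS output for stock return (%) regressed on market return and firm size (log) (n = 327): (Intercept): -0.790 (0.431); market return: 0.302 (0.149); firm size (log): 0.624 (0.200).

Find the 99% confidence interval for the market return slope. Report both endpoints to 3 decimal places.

(-0.084, 0.688)

Read off: b = 0.302, SE = 0.149 for market return.
df = n − k − 1 = 327 − 2 − 1 = 324.
t* = t_{0.005, 324} = 2.591088.
Margin = t* × SE = 2.591088 × 0.149 = 0.38607.
CI: 0.302 ± 0.38607 → (-0.084, 0.688).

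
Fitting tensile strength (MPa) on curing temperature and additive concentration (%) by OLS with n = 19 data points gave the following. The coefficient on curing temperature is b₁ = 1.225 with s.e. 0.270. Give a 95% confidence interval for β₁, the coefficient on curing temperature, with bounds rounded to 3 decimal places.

df = n − k − 1 = 19 − 2 − 1 = 16.
t* = t_{0.025, 16} = 2.119905.
Margin = t* × SE = 2.119905 × 0.270 = 0.57237.
CI: 1.225 ± 0.57237 → (0.653, 1.797).
With 95% confidence, each one-unit increase in curing temperature is associated with a change of between 0.653 and 1.797 MPa in tensile strength, holding the other predictors fixed.

(0.653, 1.797)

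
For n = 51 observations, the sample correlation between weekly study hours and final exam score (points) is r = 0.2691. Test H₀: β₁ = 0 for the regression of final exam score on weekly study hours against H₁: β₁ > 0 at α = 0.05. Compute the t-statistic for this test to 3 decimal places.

t = r·√(n − 2)/√(1 − r²) = 0.2691·√49/√0.927585 = 1.956.
df = n − 2 = 49.
One-sided p ≈ 0.0281, which is < 0.05, so reject H₀.
There is evidence of a linear association between weekly study hours and final exam score.

t = 1.956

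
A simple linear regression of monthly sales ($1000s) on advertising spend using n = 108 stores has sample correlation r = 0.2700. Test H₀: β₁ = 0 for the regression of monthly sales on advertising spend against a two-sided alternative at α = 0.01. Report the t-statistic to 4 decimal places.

t = 2.8870

t = r·√(n − 2)/√(1 − r²) = 0.2700·√106/√0.9271 = 2.8870.
df = n − 2 = 106.
Two-sided p ≈ 0.0047, which is < 0.01, so reject H₀.
There is evidence of a linear association between advertising spend and monthly sales.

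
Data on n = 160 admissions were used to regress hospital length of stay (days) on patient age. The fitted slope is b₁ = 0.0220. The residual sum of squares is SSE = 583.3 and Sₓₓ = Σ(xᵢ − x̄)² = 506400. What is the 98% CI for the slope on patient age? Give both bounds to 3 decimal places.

(0.016, 0.028)

MSE = SSE/(n − 2) = 583.3/158 = 3.69177.
SE(b₁) = √(MSE/Sₓₓ) = √(3.69177/506400) = 0.00270004.
df = n − 2 = 158.
t* = t_{0.01, 158} = 2.35018.
Margin = t* × SE = 2.35018 × 0.00270004 = 0.00635.
CI: 0.0220 ± 0.00635 → (0.016, 0.028).
With 98% confidence, each one-unit increase in patient age is associated with a change of between 0.016 and 0.028 days in hospital length of stay.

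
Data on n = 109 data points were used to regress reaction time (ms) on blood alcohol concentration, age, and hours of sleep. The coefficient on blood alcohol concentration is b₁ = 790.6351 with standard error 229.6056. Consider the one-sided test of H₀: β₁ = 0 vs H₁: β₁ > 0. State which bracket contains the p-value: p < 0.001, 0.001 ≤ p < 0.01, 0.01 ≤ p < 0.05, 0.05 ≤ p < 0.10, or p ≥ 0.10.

t = 790.6351 / 229.6056 = 3.443.
df = n − k − 1 = 109 − 3 − 1 = 105.
One-sided p = P(T_{105} > t) ≈ 0.0004.
So p < 0.001.

p < 0.001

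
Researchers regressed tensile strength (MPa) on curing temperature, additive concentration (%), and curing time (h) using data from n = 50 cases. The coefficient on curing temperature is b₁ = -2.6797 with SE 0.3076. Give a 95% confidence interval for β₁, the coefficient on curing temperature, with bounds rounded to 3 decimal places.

df = n − k − 1 = 50 − 3 − 1 = 46.
t* = t_{0.025, 46} = 2.012896.
Margin = t* × SE = 2.012896 × 0.3076 = 0.61917.
CI: -2.6797 ± 0.61917 → (-3.299, -2.061).
With 95% confidence, each one-unit increase in curing temperature is associated with a change of between -3.299 and -2.061 MPa in tensile strength, holding the other predictors fixed.

(-3.299, -2.061)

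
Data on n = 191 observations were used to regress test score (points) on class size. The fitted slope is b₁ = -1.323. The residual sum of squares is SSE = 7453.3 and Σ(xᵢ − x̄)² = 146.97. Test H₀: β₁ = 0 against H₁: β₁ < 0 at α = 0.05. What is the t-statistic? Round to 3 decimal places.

t = -2.554

MSE = SSE/(n − 2) = 7453.3/189 = 39.4354.
SE(b₁) = √(MSE/Sₓₓ) = √(39.4354/146.97) = 0.517999.
t = -1.323 / 0.517999 = -2.554.
df = n − 2 = 189.
One-sided p ≈ 0.0057, which is < 0.05, so reject H₀.
There is evidence that the true slope on class size is negative.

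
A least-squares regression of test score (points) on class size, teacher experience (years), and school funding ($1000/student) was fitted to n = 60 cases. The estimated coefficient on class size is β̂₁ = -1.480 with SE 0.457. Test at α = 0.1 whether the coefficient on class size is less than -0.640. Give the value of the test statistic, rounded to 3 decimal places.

t = -1.838

H₀: β₁ = -0.640 vs H₁: β₁ < -0.640.
t = (β̂₁ − β₁⁰)/SE = (-1.480 − (-0.640)) / 0.457 = -1.838.
df = n − k − 1 = 60 − 3 − 1 = 56.
One-sided p ≈ 0.0357, which is < 0.1, so reject H₀.
There is evidence that the true slope on class size is below -0.640 points per unit, holding the other predictors fixed.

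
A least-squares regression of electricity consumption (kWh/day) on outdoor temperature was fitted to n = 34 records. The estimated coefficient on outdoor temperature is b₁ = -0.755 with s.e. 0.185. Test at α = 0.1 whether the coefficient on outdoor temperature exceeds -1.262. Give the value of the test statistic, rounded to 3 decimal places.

t = 2.741

H₀: β₁ = -1.262 vs H₁: β₁ > -1.262.
t = (b₁ − β₁⁰)/SE = (-0.755 − (-1.262)) / 0.185 = 2.741.
df = n − 2 = 34 − 2 = 32.
One-sided p ≈ 0.0050, which is < 0.1, so reject H₀.
There is evidence that the true slope on outdoor temperature exceeds -1.262 kWh/day per unit.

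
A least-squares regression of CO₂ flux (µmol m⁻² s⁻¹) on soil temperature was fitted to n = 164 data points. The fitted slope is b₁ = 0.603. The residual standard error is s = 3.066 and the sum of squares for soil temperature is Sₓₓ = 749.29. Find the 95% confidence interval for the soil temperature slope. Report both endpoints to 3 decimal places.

SE(b₁) = s/√Sₓₓ = 3.066/√749.29 = 0.112008.
df = n − 2 = 162.
t* = t_{0.025, 162} = 1.974716.
Margin = t* × SE = 1.974716 × 0.112008 = 0.22118.
CI: 0.603 ± 0.22118 → (0.382, 0.824).
With 95% confidence, each one-unit increase in soil temperature is associated with a change of between 0.382 and 0.824 µmol m⁻² s⁻¹ in CO₂ flux.

(0.382, 0.824)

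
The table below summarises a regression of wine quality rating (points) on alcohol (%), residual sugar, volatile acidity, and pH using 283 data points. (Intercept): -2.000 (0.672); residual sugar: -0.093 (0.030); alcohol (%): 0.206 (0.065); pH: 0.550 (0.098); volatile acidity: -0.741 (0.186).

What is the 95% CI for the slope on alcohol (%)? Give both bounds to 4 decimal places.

Read off: b = 0.206, SE = 0.065 for alcohol (%).
df = n − k − 1 = 283 − 4 − 1 = 278.
t* = t_{0.025, 278} = 1.968534.
Margin = t* × SE = 1.968534 × 0.065 = 0.127955.
CI: 0.206 ± 0.127955 → (0.0780, 0.3340).

(0.0780, 0.3340)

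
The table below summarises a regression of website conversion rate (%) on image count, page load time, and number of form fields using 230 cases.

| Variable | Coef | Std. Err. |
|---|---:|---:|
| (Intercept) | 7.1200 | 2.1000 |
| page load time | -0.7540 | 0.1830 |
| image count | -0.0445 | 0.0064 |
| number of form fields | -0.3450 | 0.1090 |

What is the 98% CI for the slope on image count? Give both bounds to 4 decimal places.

(-0.0595, -0.0295)

Read off: b = -0.0445, SE = 0.0064 for image count.
df = n − k − 1 = 230 − 3 − 1 = 226.
t* = t_{0.01, 226} = 2.342961.
Margin = t* × SE = 2.342961 × 0.0064 = 0.014995.
CI: -0.0445 ± 0.014995 → (-0.0595, -0.0295).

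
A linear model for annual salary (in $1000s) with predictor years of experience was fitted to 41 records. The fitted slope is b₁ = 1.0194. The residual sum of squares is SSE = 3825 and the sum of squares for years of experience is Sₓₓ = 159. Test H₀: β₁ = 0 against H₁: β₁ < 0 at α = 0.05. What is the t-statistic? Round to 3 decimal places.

MSE = SSE/(n − 2) = 3825/39 = 98.0769.
SE(b₁) = √(MSE/Sₓₓ) = √(98.0769/159) = 0.785389.
t = 1.0194 / 0.785389 = 1.298.
df = n − 2 = 39.
One-sided p ≈ 0.8990, which is ≥ 0.05, so fail to reject H₀.
The data do not give significant evidence that the true slope on years of experience is negative.

t = 1.298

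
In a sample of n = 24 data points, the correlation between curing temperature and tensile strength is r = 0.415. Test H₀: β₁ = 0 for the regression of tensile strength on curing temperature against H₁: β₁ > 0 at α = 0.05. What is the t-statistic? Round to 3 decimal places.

t = 2.139

t = r·√(n − 2)/√(1 − r²) = 0.415·√22/√0.827775 = 2.139.
df = n − 2 = 22.
One-sided p ≈ 0.0219, which is < 0.05, so reject H₀.
There is evidence of a linear association between curing temperature and tensile strength.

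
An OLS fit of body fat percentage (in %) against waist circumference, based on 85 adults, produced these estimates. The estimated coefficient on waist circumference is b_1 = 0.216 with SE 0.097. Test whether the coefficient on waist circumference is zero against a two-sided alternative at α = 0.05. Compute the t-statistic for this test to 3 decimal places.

t = 2.227

H₀: β₁ = 0 vs H₁: β₁ ≠ 0.
t = (b_1 − β₁⁰)/SE = 0.216 / 0.097 = 2.227.
df = n − 2 = 85 − 2 = 83.
Two-sided p ≈ 0.0287, which is < 0.05, so reject H₀.
There is evidence that waist circumference is associated with body fat percentage.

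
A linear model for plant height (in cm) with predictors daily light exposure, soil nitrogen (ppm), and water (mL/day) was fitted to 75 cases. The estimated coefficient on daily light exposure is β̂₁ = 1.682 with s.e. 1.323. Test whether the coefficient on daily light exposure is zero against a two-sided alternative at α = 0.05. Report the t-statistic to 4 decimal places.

H₀: β₁ = 0 vs H₁: β₁ ≠ 0.
t = (β̂₁ − β₁⁰)/SE = 1.682 / 1.323 = 1.2714.
df = n − k − 1 = 75 − 3 − 1 = 71.
Two-sided p ≈ 0.2078, which is ≥ 0.05, so fail to reject H₀.
The data do not give significant evidence of an association between daily light exposure and plant height, after adjusting for the other predictors.

t = 1.2714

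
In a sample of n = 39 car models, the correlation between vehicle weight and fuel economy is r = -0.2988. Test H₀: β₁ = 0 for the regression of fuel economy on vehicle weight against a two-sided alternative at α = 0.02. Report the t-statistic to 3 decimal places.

t = -1.905

t = r·√(n − 2)/√(1 − r²) = -0.2988·√37/√0.910719 = -1.905.
df = n − 2 = 37.
Two-sided p ≈ 0.0646, which is ≥ 0.02, so fail to reject H₀.
The data do not give significant evidence of a linear association between vehicle weight and fuel economy.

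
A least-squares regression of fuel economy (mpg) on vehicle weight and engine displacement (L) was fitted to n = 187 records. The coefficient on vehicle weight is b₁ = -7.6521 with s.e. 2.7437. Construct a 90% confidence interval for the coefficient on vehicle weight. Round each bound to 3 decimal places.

(-12.188, -3.116)

df = n − k − 1 = 187 − 2 − 1 = 184.
t* = t_{0.05, 184} = 1.653177.
Margin = t* × SE = 1.653177 × 2.7437 = 4.53582.
CI: -7.6521 ± 4.53582 → (-12.188, -3.116).
With 90% confidence, each one-unit increase in vehicle weight is associated with a change of between -12.188 and -3.116 mpg in fuel economy, holding the other predictors fixed.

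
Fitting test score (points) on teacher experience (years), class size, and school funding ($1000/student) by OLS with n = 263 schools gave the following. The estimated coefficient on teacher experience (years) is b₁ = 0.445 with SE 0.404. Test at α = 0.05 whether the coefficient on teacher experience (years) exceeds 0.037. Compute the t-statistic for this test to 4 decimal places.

t = 1.0099

H₀: β₁ = 0.037 vs H₁: β₁ > 0.037.
t = (b₁ − β₁⁰)/SE = (0.445 − 0.037) / 0.404 = 1.0099.
df = n − k − 1 = 263 − 3 − 1 = 259.
One-sided p ≈ 0.1567, which is ≥ 0.05, so fail to reject H₀.
The data do not give significant evidence that the true slope on teacher experience (years) exceeds 0.037 points per unit, holding the other predictors fixed.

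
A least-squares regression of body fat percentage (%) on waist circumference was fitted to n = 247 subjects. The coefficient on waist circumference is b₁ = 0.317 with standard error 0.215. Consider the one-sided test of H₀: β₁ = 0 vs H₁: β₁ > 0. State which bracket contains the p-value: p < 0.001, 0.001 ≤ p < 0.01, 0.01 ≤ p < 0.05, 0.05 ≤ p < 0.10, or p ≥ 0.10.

t = 0.317 / 0.215 = 1.474.
df = n − 2 = 247 − 2 = 245.
One-sided p = P(T_{245} > t) ≈ 0.0708.
So 0.05 ≤ p < 0.10.

0.05 ≤ p < 0.10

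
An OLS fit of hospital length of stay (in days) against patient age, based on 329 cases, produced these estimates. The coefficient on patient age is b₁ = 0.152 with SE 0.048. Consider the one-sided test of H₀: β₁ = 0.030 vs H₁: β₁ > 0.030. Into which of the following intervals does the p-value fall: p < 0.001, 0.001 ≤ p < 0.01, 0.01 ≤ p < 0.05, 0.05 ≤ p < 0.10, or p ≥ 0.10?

0.001 ≤ p < 0.01

t = (0.152 − 0.030) / 0.048 = 2.542.
df = n − 2 = 329 − 2 = 327.
One-sided p = P(T_{327} > t) ≈ 0.0057.
So 0.001 ≤ p < 0.01.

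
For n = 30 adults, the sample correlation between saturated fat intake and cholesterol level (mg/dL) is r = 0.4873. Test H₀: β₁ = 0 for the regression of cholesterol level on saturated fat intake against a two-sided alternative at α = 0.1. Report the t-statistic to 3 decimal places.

t = r·√(n − 2)/√(1 − r²) = 0.4873·√28/√0.762539 = 2.953.
df = n − 2 = 28.
Two-sided p ≈ 0.0063, which is < 0.1, so reject H₀.
There is evidence of a linear association between saturated fat intake and cholesterol level.

t = 2.953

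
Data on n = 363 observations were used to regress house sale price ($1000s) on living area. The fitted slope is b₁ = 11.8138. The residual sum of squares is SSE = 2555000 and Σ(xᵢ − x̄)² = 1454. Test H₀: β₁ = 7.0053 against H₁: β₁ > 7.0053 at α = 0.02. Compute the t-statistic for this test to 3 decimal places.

t = 2.179

MSE = SSE/(n − 2) = 2555000/361 = 7077.56.
SE(b₁) = √(MSE/Sₓₓ) = √(7077.56/1454) = 2.20628.
t = (11.8138 − 7.0053) / 2.20628 = 2.179.
df = n − 2 = 361.
One-sided p ≈ 0.0150, which is < 0.02, so reject H₀.
There is evidence that the true slope on living area exceeds 7.0053 $1000s per unit.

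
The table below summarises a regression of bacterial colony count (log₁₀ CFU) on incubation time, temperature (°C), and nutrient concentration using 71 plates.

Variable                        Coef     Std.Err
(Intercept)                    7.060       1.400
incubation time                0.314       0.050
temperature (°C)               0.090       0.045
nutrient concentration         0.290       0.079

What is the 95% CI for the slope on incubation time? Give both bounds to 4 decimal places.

Read off: b = 0.314, SE = 0.050 for incubation time.
df = n − k − 1 = 71 − 3 − 1 = 67.
t* = t_{0.025, 67} = 1.996008.
Margin = t* × SE = 1.996008 × 0.050 = 0.099800.
CI: 0.314 ± 0.099800 → (0.2142, 0.4138).

(0.2142, 0.4138)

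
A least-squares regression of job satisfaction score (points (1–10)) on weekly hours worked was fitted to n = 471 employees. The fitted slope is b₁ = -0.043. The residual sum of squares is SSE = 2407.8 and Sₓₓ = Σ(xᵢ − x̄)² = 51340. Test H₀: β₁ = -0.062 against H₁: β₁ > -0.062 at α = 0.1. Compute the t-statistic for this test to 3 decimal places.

t = 1.900

MSE = SSE/(n − 2) = 2407.8/469 = 5.1339.
SE(b₁) = √(MSE/Sₓₓ) = √(5.1339/51340) = 0.0099999.
t = (-0.043 − (-0.062)) / 0.0099999 = 1.900.
df = n − 2 = 469.
One-sided p ≈ 0.0290, which is < 0.1, so reject H₀.
There is evidence that the true slope on weekly hours worked exceeds -0.062 points (1–10) per unit.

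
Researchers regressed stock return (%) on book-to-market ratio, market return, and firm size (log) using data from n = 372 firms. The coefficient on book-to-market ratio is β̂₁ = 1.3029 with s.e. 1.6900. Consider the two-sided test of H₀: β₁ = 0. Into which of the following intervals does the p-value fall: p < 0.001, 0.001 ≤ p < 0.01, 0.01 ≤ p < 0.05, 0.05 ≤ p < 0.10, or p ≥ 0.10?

p ≥ 0.10

t = 1.3029 / 1.6900 = 0.771.
df = n − k − 1 = 372 − 3 − 1 = 368.
Two-sided p = 2·P(T_{368} > |t|) ≈ 0.4412.
So p ≥ 0.10.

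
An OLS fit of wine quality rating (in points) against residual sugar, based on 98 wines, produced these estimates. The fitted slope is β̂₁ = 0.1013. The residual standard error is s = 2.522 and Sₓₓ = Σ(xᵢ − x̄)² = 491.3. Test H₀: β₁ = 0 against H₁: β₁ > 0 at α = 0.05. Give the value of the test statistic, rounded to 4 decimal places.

SE(β̂₁) = s/√Sₓₓ = 2.522/√491.3 = 0.113782.
t = 0.1013 / 0.113782 = 0.8903.
df = n − 2 = 96.
One-sided p ≈ 0.1878, which is ≥ 0.05, so fail to reject H₀.
The data do not give significant evidence that the true slope on residual sugar is positive.

t = 0.8903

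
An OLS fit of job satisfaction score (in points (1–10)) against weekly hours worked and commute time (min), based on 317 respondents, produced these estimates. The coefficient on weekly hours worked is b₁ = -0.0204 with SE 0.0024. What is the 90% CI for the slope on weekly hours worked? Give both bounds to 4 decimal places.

df = n − k − 1 = 317 − 2 − 1 = 314.
t* = t_{0.05, 314} = 1.649721.
Margin = t* × SE = 1.649721 × 0.0024 = 0.003959.
CI: -0.0204 ± 0.003959 → (-0.0244, -0.0164).
With 90% confidence, each one-unit increase in weekly hours worked is associated with a change of between -0.0244 and -0.0164 points (1–10) in job satisfaction score, holding the other predictors fixed.

(-0.0244, -0.0164)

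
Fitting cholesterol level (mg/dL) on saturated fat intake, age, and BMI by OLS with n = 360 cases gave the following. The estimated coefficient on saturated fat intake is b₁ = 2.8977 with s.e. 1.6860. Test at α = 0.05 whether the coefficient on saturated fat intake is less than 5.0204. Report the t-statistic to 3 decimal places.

H₀: β₁ = 5.0204 vs H₁: β₁ < 5.0204.
t = (b₁ − β₁⁰)/SE = (2.8977 − 5.0204) / 1.6860 = -1.259.
df = n − k − 1 = 360 − 3 − 1 = 356.
One-sided p ≈ 0.1044, which is ≥ 0.05, so fail to reject H₀.
The data do not give significant evidence that the true slope on saturated fat intake is below 5.0204 mg/dL per unit, holding the other predictors fixed.

t = -1.259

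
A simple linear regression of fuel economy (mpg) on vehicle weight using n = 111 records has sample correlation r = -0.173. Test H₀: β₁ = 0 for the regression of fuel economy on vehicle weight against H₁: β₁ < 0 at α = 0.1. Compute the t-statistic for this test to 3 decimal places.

t = -1.834

t = r·√(n − 2)/√(1 − r²) = -0.173·√109/√0.970071 = -1.834.
df = n − 2 = 109.
One-sided p ≈ 0.0347, which is < 0.1, so reject H₀.
There is evidence of a linear association between vehicle weight and fuel economy.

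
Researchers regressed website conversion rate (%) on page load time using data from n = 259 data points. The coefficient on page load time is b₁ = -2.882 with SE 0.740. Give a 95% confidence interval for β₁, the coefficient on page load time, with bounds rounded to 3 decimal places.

df = n − 2 = 259 − 2 = 257.
t* = t_{0.025, 257} = 1.969237.
Margin = t* × SE = 1.969237 × 0.740 = 1.45724.
CI: -2.882 ± 1.45724 → (-4.339, -1.425).
With 95% confidence, each one-unit increase in page load time is associated with a change of between -4.339 and -1.425 % in website conversion rate.

(-4.339, -1.425)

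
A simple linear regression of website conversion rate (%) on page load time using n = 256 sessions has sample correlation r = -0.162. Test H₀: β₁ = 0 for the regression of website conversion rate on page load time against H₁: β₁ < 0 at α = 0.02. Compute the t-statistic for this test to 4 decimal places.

t = -2.6164

t = r·√(n − 2)/√(1 − r²) = -0.162·√254/√0.973756 = -2.6164.
df = n − 2 = 254.
One-sided p ≈ 0.0047, which is < 0.02, so reject H₀.
There is evidence of a linear association between page load time and website conversion rate.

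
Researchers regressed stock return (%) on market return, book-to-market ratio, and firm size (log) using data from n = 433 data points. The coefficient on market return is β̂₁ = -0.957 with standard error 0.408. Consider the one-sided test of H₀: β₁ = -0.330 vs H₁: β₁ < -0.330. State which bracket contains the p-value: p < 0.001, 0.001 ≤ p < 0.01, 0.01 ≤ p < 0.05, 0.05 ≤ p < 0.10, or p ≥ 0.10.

0.05 ≤ p < 0.10

t = (-0.957 − (-0.330)) / 0.408 = -1.537.
df = n − k − 1 = 433 − 3 − 1 = 429.
One-sided p = P(T_{429} < t) ≈ 0.0625.
So 0.05 ≤ p < 0.10.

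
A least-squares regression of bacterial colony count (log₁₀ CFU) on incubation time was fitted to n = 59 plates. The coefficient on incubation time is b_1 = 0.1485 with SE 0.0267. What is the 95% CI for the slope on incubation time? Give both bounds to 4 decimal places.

(0.0950, 0.2020)

df = n − 2 = 59 − 2 = 57.
t* = t_{0.025, 57} = 2.002465.
Margin = t* × SE = 2.002465 × 0.0267 = 0.053466.
CI: 0.1485 ± 0.053466 → (0.0950, 0.2020).
With 95% confidence, each one-unit increase in incubation time is associated with a change of between 0.0950 and 0.2020 log₁₀ CFU in bacterial colony count.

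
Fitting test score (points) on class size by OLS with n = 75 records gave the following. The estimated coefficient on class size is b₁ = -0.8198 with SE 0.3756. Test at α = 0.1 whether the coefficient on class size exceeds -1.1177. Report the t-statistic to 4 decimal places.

t = 0.7931

H₀: β₁ = -1.1177 vs H₁: β₁ > -1.1177.
t = (b₁ − β₁⁰)/SE = (-0.8198 − (-1.1177)) / 0.3756 = 0.7931.
df = n − 2 = 75 − 2 = 73.
One-sided p ≈ 0.2151, which is ≥ 0.1, so fail to reject H₀.
The data do not give significant evidence that the true slope on class size exceeds -1.1177 points per unit.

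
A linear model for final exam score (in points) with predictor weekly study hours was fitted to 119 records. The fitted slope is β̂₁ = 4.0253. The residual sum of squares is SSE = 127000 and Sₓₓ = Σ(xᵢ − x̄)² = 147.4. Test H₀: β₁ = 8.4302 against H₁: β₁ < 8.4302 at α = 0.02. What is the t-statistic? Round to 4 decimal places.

MSE = SSE/(n − 2) = 127000/117 = 1085.47.
SE(β̂₁) = √(MSE/Sₓₓ) = √(1085.47/147.4) = 2.71369.
t = (4.0253 − 8.4302) / 2.71369 = -1.6232.
df = n − 2 = 117.
One-sided p ≈ 0.0536, which is ≥ 0.02, so fail to reject H₀.
The data do not give significant evidence that the true slope on weekly study hours is below 8.4302 points per unit.

t = -1.6232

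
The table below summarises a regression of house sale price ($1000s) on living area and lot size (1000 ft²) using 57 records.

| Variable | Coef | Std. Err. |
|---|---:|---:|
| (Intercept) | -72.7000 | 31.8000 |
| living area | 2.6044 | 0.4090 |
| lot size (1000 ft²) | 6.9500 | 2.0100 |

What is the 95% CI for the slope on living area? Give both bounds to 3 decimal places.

(1.784, 3.424)

Read off: b = 2.6044, SE = 0.4090 for living area.
df = n − k − 1 = 57 − 2 − 1 = 54.
t* = t_{0.025, 54} = 2.004879.
Margin = t* × SE = 2.004879 × 0.4090 = 0.82000.
CI: 2.6044 ± 0.82000 → (1.784, 3.424).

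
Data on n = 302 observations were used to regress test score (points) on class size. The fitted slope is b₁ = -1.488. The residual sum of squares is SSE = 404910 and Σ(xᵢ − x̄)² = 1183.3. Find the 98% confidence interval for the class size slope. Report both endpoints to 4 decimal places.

(-3.9859, 1.0099)

MSE = SSE/(n − 2) = 404910/300 = 1349.7.
SE(b₁) = √(MSE/Sₓₓ) = √(1349.7/1183.3) = 1.068.
df = n − 2 = 300.
t* = t_{0.01, 300} = 2.338842.
Margin = t* × SE = 2.338842 × 1.068 = 2.497883.
CI: -1.488 ± 2.497883 → (-3.9859, 1.0099).
With 98% confidence, each one-unit increase in class size is associated with a change of between -3.9859 and 1.0099 points in test score.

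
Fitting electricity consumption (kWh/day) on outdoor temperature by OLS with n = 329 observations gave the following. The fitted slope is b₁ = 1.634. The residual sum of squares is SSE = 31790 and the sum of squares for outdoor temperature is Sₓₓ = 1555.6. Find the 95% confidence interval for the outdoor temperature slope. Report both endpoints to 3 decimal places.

(1.142, 2.126)

MSE = SSE/(n − 2) = 31790/327 = 97.2171.
SE(b₁) = √(MSE/Sₓₓ) = √(97.2171/1555.6) = 0.24999.
df = n − 2 = 327.
t* = t_{0.025, 327} = 1.967245.
Margin = t* × SE = 1.967245 × 0.24999 = 0.49179.
CI: 1.634 ± 0.49179 → (1.142, 2.126).
With 95% confidence, each one-unit increase in outdoor temperature is associated with a change of between 1.142 and 2.126 kWh/day in electricity consumption.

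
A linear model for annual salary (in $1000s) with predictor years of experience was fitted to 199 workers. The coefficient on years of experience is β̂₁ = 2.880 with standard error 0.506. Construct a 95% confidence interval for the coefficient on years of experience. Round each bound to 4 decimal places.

(1.8821, 3.8779)

df = n − 2 = 199 − 2 = 197.
t* = t_{0.025, 197} = 1.972079.
Margin = t* × SE = 1.972079 × 0.506 = 0.997872.
CI: 2.880 ± 0.997872 → (1.8821, 3.8779).
With 95% confidence, each one-unit increase in years of experience is associated with a change of between 1.8821 and 3.8779 $1000s in annual salary.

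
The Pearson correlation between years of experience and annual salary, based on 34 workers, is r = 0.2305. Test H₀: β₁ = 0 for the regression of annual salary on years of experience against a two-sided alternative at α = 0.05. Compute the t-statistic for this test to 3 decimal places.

t = r·√(n − 2)/√(1 − r²) = 0.2305·√32/√0.94687 = 1.340.
df = n − 2 = 32.
Two-sided p ≈ 0.1897, which is ≥ 0.05, so fail to reject H₀.
The data do not give significant evidence of a linear association between years of experience and annual salary.

t = 1.340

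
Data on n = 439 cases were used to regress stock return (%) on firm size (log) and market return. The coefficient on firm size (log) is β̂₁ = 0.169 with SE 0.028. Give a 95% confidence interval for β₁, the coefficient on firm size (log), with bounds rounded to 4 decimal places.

df = n − k − 1 = 439 − 2 − 1 = 436.
t* = t_{0.025, 436} = 1.96542.
Margin = t* × SE = 1.96542 × 0.028 = 0.055032.
CI: 0.169 ± 0.055032 → (0.1140, 0.2240).
With 95% confidence, each one-unit increase in firm size (log) is associated with a change of between 0.1140 and 0.2240 % in stock return, holding the other predictors fixed.

(0.1140, 0.2240)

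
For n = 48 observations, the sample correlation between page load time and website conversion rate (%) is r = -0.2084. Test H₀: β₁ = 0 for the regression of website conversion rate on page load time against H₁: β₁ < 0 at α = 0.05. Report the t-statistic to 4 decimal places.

t = r·√(n − 2)/√(1 − r²) = -0.2084·√46/√0.956569 = -1.4452.
df = n − 2 = 46.
One-sided p ≈ 0.0776, which is ≥ 0.05, so fail to reject H₀.
The data do not give significant evidence of a linear association between page load time and website conversion rate.

t = -1.4452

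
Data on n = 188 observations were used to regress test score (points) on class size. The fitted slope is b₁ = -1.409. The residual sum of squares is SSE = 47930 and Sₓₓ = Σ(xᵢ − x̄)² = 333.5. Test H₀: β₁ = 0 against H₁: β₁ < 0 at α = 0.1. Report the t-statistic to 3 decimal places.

t = -1.603

MSE = SSE/(n − 2) = 47930/186 = 257.688.
SE(b₁) = √(MSE/Sₓₓ) = √(257.688/333.5) = 0.879021.
t = -1.409 / 0.879021 = -1.603.
df = n − 2 = 186.
One-sided p ≈ 0.0553, which is < 0.1, so reject H₀.
There is evidence that the true slope on class size is negative.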